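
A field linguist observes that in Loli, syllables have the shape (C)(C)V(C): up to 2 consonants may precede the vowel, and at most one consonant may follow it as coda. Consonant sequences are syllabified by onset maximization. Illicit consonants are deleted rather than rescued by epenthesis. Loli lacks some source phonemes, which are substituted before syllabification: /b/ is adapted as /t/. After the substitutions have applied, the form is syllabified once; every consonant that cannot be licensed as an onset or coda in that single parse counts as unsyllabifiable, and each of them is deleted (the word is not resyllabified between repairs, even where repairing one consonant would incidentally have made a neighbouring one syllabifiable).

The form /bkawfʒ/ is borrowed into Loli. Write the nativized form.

Substitution: /b/ → /t/, giving /tkawfʒ/.
The consonants /f/, /ʒ/ cannot be parsed into a legal (C)(C)V(C) syllable (at most one coda consonant is licensed; onsets may contain at most 2 consonants).
Each unlicensed consonant is deleted: /f/, /ʒ/.

tkaw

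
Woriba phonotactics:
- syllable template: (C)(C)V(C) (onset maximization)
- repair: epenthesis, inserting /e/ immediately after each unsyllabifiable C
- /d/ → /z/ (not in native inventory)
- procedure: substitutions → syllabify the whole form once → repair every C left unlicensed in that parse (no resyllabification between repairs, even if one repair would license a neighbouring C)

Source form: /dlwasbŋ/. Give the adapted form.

Substitution: /d/ → /z/, giving /zlwasbŋ/.
Syllabifying with onset maximization leaves /z/, /b/, /ŋ/ stranded (at most one coda consonant is licensed; onsets may contain at most 2 consonants).
Each unlicensed consonant becomes the onset of a new syllable: /z/ → /ze/, /b/ → /be/, /ŋ/ → /ŋe/.

zelwasbeŋe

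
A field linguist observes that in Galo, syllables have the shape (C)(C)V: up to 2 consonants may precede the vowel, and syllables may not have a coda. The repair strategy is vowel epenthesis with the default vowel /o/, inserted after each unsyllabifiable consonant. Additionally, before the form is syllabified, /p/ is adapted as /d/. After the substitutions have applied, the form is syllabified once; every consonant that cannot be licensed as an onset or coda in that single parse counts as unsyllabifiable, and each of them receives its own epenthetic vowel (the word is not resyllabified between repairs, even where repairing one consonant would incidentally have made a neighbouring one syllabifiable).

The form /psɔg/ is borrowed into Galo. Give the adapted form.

Substitution: /p/ → /d/, giving /dsɔg/.
The consonants /g/ cannot be parsed into a legal (C)(C)V syllable (no codas are permitted; onsets may contain at most 2 consonants).
Epenthesis after each stranded consonant: /g/ → /go/.

dsɔgo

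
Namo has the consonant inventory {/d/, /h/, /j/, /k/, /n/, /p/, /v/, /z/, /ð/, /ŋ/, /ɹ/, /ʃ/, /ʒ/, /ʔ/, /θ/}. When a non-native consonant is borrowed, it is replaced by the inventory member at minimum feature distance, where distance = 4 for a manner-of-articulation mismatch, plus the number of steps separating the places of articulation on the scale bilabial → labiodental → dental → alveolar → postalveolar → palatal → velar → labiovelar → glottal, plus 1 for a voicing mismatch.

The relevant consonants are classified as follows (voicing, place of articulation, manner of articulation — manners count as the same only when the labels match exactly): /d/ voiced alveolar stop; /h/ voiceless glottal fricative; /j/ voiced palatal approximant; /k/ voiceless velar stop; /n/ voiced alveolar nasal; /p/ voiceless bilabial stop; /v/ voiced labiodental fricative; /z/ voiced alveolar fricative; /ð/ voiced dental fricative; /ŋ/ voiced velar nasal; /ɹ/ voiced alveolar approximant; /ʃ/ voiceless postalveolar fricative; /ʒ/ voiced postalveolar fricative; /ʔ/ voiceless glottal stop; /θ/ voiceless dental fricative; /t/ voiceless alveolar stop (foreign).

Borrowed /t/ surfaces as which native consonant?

/d/ is closest: same manner (stop), place distance 0 (alveolar→alveolar), voicing differs (+1); total 1. Next closest is /k/ at distance 3.

d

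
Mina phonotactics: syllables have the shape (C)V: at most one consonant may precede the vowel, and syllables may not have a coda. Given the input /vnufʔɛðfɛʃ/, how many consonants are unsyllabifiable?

Under (C)V, the unsyllabifiable consonants are /v/, /f/, /ð/, /ʃ/ (no codas are permitted; onsets are limited to one consonant).

4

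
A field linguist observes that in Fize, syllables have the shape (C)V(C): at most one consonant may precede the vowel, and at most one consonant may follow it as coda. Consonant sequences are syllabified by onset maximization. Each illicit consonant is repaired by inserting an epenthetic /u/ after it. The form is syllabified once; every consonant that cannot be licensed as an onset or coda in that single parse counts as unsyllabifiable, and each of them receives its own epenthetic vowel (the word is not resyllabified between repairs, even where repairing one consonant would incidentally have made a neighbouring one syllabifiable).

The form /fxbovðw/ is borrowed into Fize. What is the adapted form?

fuxubovðuwu

Syllabifying with onset maximization leaves /f/, /x/, /ð/, /w/ stranded (at most one coda consonant is licensed; onsets are limited to one consonant).
Inserting the epenthetic vowel yields /f/ → /fu/, /x/ → /xu/, /ð/ → /ðu/, /w/ → /wu/.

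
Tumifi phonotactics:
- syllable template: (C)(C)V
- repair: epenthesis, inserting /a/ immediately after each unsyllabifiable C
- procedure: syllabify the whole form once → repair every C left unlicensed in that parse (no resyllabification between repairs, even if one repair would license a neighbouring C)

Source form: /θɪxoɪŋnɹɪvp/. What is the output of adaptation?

Under (C)(C)V, the unsyllabifiable consonants are /ŋ/, /v/, /p/ (no codas are permitted; onsets may contain at most 2 consonants).
Each unlicensed consonant becomes the onset of a new syllable: /ŋ/ → /ŋa/, /v/ → /va/, /p/ → /pa/.

θɪxoɪŋanɹɪvapa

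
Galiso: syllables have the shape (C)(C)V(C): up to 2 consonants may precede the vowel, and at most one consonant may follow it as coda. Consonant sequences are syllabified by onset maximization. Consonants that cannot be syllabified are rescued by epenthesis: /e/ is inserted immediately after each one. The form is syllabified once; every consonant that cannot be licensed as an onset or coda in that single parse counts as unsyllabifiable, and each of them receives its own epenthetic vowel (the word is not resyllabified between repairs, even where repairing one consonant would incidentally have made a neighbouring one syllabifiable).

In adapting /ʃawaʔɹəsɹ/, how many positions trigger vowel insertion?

The unsyllabifiable consonants are /ɹ/; each receives one epenthetic vowel.

1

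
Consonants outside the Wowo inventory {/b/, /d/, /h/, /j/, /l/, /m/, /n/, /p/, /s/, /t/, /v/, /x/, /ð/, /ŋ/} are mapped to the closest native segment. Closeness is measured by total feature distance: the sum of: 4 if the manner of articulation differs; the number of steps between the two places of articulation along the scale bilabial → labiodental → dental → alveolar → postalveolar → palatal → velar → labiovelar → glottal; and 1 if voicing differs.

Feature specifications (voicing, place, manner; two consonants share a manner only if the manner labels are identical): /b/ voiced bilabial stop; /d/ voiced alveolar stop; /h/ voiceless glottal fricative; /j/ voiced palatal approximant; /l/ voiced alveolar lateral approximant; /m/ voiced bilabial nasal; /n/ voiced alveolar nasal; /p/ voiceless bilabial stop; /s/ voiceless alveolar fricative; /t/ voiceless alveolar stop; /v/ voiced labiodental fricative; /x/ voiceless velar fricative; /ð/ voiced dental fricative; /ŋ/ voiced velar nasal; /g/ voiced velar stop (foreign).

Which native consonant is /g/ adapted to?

/d/ is closest: same manner (stop), place distance 3 (velar→alveolar), same voicing; total 3. Next closest is /t/ at distance 4.

d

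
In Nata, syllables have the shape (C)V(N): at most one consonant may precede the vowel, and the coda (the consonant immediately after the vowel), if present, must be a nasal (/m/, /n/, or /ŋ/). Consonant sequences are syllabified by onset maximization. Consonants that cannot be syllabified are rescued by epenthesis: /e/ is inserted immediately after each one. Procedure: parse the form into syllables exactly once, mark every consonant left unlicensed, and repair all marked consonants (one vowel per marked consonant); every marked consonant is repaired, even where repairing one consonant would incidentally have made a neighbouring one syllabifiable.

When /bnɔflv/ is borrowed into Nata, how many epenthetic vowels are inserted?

The unsyllabifiable consonants are /b/, /f/, /l/, /v/; each receives one epenthetic vowel.

4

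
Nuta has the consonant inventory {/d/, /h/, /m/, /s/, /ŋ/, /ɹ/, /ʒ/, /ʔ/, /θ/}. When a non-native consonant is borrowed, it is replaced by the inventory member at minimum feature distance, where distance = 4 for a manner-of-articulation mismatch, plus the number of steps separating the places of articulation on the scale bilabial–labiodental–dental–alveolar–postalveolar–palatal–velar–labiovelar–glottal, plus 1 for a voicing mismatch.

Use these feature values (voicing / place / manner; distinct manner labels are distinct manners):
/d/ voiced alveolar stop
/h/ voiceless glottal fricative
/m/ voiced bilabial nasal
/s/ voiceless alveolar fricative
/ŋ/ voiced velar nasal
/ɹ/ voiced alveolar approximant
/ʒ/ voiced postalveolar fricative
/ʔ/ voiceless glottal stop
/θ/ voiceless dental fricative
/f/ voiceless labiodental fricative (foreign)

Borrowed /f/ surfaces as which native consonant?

/θ/ is closest: same manner (fricative), place distance 1 (labiodental→dental), same voicing; total 1. Next closest is /s/ at distance 2.

θ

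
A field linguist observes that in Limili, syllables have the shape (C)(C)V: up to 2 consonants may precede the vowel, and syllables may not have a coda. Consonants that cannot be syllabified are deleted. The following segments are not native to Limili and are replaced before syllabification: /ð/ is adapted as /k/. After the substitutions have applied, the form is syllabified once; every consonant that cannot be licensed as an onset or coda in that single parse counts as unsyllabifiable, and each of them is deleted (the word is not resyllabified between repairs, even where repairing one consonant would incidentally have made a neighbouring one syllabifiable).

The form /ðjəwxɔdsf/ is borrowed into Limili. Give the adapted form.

kjəwxɔ

Substitution: /ð/ → /k/, giving /kjəwxɔdsf/.
Under (C)(C)V, the unsyllabifiable consonants are /d/, /s/, /f/ (no codas are permitted; onsets may contain at most 2 consonants).
Deleting the stranded consonants removes /d/, /s/, /f/.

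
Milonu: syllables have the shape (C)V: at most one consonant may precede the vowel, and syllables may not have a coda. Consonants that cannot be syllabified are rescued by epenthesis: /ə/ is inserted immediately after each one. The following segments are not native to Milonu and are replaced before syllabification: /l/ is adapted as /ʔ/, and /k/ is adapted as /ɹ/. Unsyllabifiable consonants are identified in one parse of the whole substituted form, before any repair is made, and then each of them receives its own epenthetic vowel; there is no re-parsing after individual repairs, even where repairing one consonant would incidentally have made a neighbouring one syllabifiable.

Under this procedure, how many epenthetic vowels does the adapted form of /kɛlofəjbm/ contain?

After substitution the input is /ɹɛʔofəjbm/.
The unsyllabifiable consonants are /j/, /b/, /m/; each receives one epenthetic vowel.

3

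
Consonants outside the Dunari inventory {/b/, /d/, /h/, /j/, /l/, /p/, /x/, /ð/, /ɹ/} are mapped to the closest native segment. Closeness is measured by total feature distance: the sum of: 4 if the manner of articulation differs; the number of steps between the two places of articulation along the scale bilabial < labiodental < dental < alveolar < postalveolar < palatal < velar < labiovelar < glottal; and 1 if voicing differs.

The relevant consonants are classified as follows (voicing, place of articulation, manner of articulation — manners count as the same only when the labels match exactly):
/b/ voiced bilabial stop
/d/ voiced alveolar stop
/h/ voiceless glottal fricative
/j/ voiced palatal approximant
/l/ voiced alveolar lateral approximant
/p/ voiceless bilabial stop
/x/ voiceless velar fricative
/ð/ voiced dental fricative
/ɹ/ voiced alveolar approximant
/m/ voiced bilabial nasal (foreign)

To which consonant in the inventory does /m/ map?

b

/b/ is closest: manner differs (nasal→stop, +4), place distance 0 (bilabial→bilabial), same voicing; total 4. Next closest is /p/ at distance 5.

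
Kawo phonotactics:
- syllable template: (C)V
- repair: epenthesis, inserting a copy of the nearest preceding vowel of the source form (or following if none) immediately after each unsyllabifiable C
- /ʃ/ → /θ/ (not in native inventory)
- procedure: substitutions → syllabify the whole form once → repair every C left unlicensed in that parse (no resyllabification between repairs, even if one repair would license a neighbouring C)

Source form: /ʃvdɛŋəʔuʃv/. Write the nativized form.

θɛvɛdɛŋəʔuθuvu

Substitution: /ʃ/ → /θ/, giving /θvdɛŋəʔuθv/.
Under (C)V, the unsyllabifiable consonants are /θ/, /v/, /θ/, /v/ (no codas are permitted; onsets are limited to one consonant).
Epenthesis after each stranded consonant: /θ/ → /θɛ/, /v/ → /vɛ/, /θ/ → /θu/, /v/ → /vu/.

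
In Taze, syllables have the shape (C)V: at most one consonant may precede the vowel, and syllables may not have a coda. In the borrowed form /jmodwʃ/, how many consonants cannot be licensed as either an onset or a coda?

4

Under (C)V, the unsyllabifiable consonants are /j/, /d/, /w/, /ʃ/ (no codas are permitted; onsets are limited to one consonant).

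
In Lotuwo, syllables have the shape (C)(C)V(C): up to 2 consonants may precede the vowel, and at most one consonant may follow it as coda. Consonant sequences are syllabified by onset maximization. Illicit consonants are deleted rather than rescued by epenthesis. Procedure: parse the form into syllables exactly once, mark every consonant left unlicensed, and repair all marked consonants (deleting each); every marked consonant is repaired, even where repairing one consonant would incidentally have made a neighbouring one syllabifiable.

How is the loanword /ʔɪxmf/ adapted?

Syllabifying with onset maximization leaves /m/, /f/ stranded (at most one coda consonant is licensed; onsets may contain at most 2 consonants).
Each unlicensed consonant is deleted: /m/, /f/.

ʔɪx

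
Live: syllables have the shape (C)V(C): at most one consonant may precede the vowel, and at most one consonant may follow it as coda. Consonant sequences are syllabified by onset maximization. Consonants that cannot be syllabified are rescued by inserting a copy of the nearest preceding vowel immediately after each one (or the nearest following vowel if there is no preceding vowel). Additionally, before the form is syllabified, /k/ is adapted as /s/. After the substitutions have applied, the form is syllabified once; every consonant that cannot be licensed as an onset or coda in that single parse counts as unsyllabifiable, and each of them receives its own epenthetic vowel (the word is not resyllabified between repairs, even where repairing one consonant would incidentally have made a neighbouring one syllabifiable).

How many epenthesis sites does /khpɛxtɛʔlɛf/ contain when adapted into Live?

2

After substitution the input is /shpɛxtɛʔlɛf/.
The unsyllabifiable consonants are /s/, /h/; each receives one epenthetic vowel.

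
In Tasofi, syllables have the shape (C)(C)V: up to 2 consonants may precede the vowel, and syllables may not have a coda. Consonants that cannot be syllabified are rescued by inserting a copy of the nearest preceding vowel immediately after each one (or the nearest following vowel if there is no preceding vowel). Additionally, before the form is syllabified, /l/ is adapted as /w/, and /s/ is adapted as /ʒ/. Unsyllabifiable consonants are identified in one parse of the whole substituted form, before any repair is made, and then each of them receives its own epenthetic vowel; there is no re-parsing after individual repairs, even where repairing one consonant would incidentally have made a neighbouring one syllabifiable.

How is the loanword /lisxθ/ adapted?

Substitution: /l/ → /w/, /s/ → /ʒ/, giving /wiʒxθ/.
Syllabifying with onset maximization leaves /ʒ/, /x/, /θ/ stranded (no codas are permitted; onsets may contain at most 2 consonants).
Each unlicensed consonant becomes the onset of a new syllable: /ʒ/ → /ʒi/, /x/ → /xi/, /θ/ → /θi/.

wiʒixiθi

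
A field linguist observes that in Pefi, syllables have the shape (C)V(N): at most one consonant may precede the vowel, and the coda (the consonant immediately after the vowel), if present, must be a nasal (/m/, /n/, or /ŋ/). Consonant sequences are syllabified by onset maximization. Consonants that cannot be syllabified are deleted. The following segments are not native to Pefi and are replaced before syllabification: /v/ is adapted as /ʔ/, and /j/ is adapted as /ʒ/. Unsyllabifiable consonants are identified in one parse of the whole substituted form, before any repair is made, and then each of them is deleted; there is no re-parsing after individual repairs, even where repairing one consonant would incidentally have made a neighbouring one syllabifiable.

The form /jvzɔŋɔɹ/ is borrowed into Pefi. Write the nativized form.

Substitution: /j/ → /ʒ/, /v/ → /ʔ/, giving /ʒʔzɔŋɔɹ/.
Under (C)V(N), the unsyllabifiable consonants are /ʒ/, /ʔ/, /ɹ/ (only a nasal (/m/, /n/, or /ŋ/) is licensed in coda position; onsets are limited to one consonant).
Deleting the stranded consonants removes /ʒ/, /ʔ/, /ɹ/.

zɔŋɔ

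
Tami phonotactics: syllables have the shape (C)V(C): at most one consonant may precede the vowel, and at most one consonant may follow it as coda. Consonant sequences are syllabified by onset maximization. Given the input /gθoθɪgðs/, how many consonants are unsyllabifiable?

The consonants /g/, /ð/, /s/ cannot be parsed into a legal (C)V(C) syllable (at most one coda consonant is licensed; onsets are limited to one consonant).

3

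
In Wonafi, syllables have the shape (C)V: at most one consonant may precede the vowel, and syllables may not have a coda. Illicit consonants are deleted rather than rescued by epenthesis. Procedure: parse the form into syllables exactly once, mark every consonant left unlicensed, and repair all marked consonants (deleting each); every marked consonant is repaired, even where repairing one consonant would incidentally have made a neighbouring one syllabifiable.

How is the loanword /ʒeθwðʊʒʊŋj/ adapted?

The consonants /θ/, /w/, /ŋ/, /j/ cannot be parsed into a legal (C)V syllable (no codas are permitted; onsets are limited to one consonant).
Deleting the stranded consonants removes /θ/, /w/, /ŋ/, /j/.

ʒeðʊʒʊ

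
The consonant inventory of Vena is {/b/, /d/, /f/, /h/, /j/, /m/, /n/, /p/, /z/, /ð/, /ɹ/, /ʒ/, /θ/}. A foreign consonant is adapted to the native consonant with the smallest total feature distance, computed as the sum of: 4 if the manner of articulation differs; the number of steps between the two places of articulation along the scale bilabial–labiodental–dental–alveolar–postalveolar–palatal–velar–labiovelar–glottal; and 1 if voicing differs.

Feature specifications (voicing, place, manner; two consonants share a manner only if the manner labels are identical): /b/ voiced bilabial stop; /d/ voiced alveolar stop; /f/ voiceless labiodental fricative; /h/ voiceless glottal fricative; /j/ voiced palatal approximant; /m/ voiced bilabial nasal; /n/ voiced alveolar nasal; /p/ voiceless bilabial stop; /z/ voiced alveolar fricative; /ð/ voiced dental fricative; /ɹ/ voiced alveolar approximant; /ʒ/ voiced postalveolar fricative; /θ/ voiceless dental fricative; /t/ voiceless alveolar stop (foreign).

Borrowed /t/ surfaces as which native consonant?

/d/ is closest: same manner (stop), place distance 0 (alveolar→alveolar), voicing differs (+1); total 1. Next closest is /p/ at distance 3.

d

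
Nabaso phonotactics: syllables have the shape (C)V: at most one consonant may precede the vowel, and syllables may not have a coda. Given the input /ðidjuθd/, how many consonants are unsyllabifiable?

The consonants /d/, /θ/, /d/ cannot be parsed into a legal (C)V syllable (no codas are permitted; onsets are limited to one consonant).

3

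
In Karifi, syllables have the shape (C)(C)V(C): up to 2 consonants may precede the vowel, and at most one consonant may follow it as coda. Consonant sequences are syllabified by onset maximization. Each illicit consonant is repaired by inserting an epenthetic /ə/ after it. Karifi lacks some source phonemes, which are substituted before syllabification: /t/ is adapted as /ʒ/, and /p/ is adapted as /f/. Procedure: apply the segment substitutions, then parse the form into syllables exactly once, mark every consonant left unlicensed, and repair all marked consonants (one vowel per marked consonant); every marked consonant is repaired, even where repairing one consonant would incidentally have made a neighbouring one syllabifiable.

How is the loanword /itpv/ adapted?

iʒfəvə

Substitution: /t/ → /ʒ/, /p/ → /f/, giving /iʒfv/.
The consonants /f/, /v/ cannot be parsed into a legal (C)(C)V(C) syllable (at most one coda consonant is licensed; onsets may contain at most 2 consonants).
Inserting the epenthetic vowel yields /f/ → /fə/, /v/ → /və/.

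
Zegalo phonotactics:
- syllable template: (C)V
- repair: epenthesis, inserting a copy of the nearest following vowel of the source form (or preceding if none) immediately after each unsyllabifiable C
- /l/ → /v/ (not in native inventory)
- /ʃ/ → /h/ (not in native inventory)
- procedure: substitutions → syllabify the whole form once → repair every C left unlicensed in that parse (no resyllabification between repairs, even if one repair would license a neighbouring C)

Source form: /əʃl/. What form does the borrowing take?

əhəvə

Substitution: /ʃ/ → /h/, /l/ → /v/, giving /əhv/.
Under (C)V, the unsyllabifiable consonants are /h/, /v/ (no codas are permitted; onsets are limited to one consonant).
Epenthesis after each stranded consonant: /h/ → /hə/, /v/ → /və/.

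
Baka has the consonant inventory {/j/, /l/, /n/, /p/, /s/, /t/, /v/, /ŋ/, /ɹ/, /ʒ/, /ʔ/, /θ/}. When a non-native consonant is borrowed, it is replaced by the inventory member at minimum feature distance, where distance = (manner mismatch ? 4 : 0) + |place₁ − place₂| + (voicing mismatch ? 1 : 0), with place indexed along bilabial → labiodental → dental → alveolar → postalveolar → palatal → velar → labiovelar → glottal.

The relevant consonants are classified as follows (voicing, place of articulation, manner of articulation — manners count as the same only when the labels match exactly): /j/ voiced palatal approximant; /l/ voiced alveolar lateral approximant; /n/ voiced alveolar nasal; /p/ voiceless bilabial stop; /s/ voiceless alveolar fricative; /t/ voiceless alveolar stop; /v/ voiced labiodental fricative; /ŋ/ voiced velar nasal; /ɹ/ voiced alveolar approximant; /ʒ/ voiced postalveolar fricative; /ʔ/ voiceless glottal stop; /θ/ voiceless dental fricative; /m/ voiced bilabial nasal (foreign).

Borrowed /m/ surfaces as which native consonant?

n

/n/ is closest: same manner (nasal), place distance 3 (bilabial→alveolar), same voicing; total 3. Next closest is /p/ at distance 5.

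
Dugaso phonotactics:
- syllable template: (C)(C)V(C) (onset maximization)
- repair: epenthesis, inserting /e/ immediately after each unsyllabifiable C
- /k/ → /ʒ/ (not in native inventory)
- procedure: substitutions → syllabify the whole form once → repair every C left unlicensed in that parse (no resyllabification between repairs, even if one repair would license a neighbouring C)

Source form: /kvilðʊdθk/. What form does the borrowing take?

Substitution: /k/ → /ʒ/, giving /ʒvilðʊdθʒ/.
Under (C)(C)V(C), the unsyllabifiable consonants are /θ/, /ʒ/ (at most one coda consonant is licensed; onsets may contain at most 2 consonants).
Epenthesis after each stranded consonant: /θ/ → /θe/, /ʒ/ → /ʒe/.

ʒvilðʊdθeʒe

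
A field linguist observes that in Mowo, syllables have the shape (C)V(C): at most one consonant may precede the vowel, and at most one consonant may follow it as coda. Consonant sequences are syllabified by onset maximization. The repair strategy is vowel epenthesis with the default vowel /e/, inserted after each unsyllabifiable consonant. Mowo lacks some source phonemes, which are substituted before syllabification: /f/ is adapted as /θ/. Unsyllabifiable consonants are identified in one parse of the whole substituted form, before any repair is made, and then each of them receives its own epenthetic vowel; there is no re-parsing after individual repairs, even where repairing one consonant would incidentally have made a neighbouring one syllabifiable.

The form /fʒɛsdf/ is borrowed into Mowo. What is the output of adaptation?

θeʒɛsdeθe

Substitution: /f/ → /θ/, giving /θʒɛsdθ/.
The consonants /θ/, /d/, /θ/ cannot be parsed into a legal (C)V(C) syllable (at most one coda consonant is licensed; onsets are limited to one consonant).
Inserting the epenthetic vowel yields /θ/ → /θe/, /d/ → /de/, /θ/ → /θe/.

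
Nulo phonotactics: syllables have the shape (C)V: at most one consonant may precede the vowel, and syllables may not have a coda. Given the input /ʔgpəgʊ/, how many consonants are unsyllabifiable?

2

Under (C)V, the unsyllabifiable consonants are /ʔ/, /g/ (no codas are permitted; onsets are limited to one consonant).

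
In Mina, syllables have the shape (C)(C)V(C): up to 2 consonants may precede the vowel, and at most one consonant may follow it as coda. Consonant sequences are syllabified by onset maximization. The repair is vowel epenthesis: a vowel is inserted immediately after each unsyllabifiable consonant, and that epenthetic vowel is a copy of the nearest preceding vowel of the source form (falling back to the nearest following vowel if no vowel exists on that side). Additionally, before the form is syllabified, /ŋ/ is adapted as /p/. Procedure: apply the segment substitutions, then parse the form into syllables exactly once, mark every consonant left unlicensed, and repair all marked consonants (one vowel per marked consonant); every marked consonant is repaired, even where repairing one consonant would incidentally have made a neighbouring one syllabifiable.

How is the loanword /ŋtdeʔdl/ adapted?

petdeʔdele

Substitution: /ŋ/ → /p/, giving /ptdeʔdl/.
Under (C)(C)V(C), the unsyllabifiable consonants are /p/, /d/, /l/ (at most one coda consonant is licensed; onsets may contain at most 2 consonants).
Epenthesis after each stranded consonant: /p/ → /pe/, /d/ → /de/, /l/ → /le/.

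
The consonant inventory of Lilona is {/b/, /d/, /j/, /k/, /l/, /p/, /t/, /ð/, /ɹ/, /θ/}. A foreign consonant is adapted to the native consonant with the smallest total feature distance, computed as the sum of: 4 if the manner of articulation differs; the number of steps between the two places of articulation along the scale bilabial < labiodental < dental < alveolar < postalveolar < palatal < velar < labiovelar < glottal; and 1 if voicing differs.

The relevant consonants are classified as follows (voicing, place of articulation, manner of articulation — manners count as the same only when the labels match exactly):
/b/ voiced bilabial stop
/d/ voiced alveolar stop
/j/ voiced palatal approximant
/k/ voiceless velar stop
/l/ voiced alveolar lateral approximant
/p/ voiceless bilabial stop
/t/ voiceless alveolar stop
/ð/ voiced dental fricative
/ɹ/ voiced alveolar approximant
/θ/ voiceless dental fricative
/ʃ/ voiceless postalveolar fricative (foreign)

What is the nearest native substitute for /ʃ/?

θ

/θ/ is closest: same manner (fricative), place distance 2 (postalveolar→dental), same voicing; total 2. Next closest is /ð/ at distance 3.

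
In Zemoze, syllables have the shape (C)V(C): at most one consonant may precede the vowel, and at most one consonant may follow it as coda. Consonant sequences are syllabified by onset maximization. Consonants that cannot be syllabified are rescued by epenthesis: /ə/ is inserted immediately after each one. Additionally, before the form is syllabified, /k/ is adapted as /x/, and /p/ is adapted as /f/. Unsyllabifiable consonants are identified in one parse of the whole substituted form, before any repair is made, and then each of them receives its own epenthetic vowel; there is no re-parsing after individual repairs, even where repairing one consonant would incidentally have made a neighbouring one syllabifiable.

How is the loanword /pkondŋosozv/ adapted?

Substitution: /p/ → /f/, /k/ → /x/, giving /fxondŋosozv/.
Syllabifying with onset maximization leaves /f/, /d/, /v/ stranded (at most one coda consonant is licensed; onsets are limited to one consonant).
Inserting the epenthetic vowel yields /f/ → /fə/, /d/ → /də/, /v/ → /və/.

fəxondəŋosozvə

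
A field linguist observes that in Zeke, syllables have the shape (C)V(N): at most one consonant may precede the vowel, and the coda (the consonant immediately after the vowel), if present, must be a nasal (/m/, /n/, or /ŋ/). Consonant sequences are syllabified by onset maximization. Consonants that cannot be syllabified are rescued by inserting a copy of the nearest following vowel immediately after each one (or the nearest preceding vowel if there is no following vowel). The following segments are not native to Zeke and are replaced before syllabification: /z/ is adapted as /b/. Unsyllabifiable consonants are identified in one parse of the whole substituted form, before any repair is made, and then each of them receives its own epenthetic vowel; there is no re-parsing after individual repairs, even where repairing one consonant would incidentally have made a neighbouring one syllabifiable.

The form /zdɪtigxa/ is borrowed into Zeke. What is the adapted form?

bɪdɪtigaxa

Substitution: /z/ → /b/, giving /bdɪtigxa/.
Syllabifying with onset maximization leaves /b/, /g/ stranded (only a nasal (/m/, /n/, or /ŋ/) is licensed in coda position; onsets are limited to one consonant).
Each unlicensed consonant becomes the onset of a new syllable: /b/ → /bɪ/, /g/ → /ga/.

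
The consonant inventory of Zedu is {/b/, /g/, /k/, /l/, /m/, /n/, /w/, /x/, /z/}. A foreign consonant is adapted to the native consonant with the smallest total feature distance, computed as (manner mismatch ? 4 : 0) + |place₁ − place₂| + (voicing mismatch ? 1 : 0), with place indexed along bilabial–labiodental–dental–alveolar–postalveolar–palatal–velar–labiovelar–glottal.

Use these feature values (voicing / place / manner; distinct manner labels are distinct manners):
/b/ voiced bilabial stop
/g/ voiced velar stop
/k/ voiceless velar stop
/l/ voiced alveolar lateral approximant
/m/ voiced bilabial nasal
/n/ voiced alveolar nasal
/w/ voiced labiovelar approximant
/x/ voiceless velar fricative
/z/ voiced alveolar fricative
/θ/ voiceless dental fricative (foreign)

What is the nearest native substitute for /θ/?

/z/ is closest: same manner (fricative), place distance 1 (dental→alveolar), voicing differs (+1); total 2. Next closest is /x/ at distance 4.

z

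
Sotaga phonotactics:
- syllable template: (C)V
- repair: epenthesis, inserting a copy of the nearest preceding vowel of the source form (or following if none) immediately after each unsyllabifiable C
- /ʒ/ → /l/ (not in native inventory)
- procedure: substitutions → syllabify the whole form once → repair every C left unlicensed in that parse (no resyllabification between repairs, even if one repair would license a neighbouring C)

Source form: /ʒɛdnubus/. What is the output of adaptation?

lɛdɛnubusu

Substitution: /ʒ/ → /l/, giving /lɛdnubus/.
Syllabifying with onset maximization leaves /d/, /s/ stranded (no codas are permitted; onsets are limited to one consonant).
Epenthesis after each stranded consonant: /d/ → /dɛ/, /s/ → /su/.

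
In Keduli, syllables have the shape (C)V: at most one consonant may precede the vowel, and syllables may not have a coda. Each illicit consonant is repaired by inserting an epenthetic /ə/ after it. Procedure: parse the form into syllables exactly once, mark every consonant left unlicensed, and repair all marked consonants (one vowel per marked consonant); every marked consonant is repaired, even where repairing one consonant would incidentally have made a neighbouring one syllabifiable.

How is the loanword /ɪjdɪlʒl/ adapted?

ɪjədɪləʒələ

Under (C)V, the unsyllabifiable consonants are /j/, /l/, /ʒ/, /l/ (no codas are permitted; onsets are limited to one consonant).
Epenthesis after each stranded consonant: /j/ → /jə/, /l/ → /lə/, /ʒ/ → /ʒə/, /l/ → /lə/.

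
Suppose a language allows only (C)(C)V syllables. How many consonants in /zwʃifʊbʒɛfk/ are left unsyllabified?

3

The consonants /z/, /f/, /k/ cannot be parsed into a legal (C)(C)V syllable (no codas are permitted; onsets may contain at most 2 consonants).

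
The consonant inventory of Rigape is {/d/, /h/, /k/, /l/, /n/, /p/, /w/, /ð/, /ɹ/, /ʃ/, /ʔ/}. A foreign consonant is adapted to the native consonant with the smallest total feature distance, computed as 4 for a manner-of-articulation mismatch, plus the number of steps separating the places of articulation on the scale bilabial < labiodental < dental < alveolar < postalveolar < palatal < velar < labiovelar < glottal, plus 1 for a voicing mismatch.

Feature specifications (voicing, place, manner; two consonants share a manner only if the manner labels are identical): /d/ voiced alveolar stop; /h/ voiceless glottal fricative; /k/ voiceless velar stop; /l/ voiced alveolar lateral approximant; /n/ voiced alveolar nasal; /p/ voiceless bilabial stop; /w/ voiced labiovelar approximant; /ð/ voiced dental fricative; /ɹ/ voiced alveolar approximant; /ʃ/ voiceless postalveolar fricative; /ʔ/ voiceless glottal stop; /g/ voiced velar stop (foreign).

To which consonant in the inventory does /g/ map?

k

/k/ is closest: same manner (stop), place distance 0 (velar→velar), voicing differs (+1); total 1. Next closest is /d/ at distance 3.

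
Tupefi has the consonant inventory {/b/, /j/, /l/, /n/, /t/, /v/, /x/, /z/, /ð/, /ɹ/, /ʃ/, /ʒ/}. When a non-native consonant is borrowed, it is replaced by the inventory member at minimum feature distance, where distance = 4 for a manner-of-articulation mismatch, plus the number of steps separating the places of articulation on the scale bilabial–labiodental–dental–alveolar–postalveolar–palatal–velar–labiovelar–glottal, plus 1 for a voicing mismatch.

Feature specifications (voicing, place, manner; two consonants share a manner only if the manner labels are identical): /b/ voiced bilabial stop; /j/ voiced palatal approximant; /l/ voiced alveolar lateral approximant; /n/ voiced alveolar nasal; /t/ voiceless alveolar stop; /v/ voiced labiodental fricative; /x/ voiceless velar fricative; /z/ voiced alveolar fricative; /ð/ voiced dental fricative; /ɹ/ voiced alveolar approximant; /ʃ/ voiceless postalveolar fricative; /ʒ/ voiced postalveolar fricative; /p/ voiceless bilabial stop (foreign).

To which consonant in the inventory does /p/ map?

/b/ is closest: same manner (stop), place distance 0 (bilabial→bilabial), voicing differs (+1); total 1. Next closest is /t/ at distance 3.

b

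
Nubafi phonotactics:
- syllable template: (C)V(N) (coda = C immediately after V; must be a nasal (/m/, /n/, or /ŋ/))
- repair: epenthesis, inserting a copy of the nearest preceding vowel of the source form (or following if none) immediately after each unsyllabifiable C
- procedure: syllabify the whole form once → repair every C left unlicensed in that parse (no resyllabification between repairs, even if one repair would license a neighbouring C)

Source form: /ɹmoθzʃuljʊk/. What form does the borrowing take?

Under (C)V(N), the unsyllabifiable consonants are /ɹ/, /θ/, /z/, /l/, /k/ (only a nasal (/m/, /n/, or /ŋ/) is licensed in coda position; onsets are limited to one consonant).
Epenthesis after each stranded consonant: /ɹ/ → /ɹo/, /θ/ → /θo/, /z/ → /zo/, /l/ → /lu/, /k/ → /kʊ/.

ɹomoθozoʃulujʊkʊ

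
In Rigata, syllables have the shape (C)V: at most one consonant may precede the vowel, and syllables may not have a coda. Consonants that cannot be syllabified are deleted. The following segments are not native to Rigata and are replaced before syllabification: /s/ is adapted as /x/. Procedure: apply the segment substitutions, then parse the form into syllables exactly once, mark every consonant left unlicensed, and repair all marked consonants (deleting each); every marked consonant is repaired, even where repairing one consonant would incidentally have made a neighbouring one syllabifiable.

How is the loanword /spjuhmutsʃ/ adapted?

Substitution: /s/ → /x/, giving /xpjuhmutxʃ/.
Under (C)V, the unsyllabifiable consonants are /x/, /p/, /h/, /t/, /x/, /ʃ/ (no codas are permitted; onsets are limited to one consonant).
Deletion applies to /x/, /p/, /h/, /t/, /x/, /ʃ/.

jumu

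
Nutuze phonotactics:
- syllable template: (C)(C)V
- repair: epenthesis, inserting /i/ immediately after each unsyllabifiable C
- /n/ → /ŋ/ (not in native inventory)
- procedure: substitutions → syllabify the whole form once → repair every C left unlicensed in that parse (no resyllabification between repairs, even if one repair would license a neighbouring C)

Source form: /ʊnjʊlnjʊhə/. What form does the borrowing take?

Substitution: /n/ → /ŋ/, giving /ʊŋjʊlŋjʊhə/.
Syllabifying with onset maximization leaves /l/ stranded (no codas are permitted; onsets may contain at most 2 consonants).
Inserting the epenthetic vowel yields /l/ → /li/.

ʊŋjʊliŋjʊhə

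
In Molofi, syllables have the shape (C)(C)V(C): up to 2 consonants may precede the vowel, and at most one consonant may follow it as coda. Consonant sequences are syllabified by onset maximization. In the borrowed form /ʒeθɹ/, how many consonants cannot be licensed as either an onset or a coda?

The consonants /ɹ/ cannot be parsed into a legal (C)(C)V(C) syllable (at most one coda consonant is licensed; onsets may contain at most 2 consonants).

1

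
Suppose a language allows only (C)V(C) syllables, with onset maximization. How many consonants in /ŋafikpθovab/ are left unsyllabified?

1

Syllabifying with onset maximization leaves /p/ stranded (at most one coda consonant is licensed; onsets are limited to one consonant).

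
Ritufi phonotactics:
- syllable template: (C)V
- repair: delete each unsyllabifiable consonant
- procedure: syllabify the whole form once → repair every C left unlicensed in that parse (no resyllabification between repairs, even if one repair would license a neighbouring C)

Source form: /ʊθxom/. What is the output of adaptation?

ʊxo

The consonants /θ/, /m/ cannot be parsed into a legal (C)V syllable (no codas are permitted; onsets are limited to one consonant).
Deleting the stranded consonants removes /θ/, /m/.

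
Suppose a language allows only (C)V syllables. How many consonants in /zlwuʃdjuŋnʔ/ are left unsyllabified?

7

Under (C)V, the unsyllabifiable consonants are /z/, /l/, /ʃ/, /d/, /ŋ/, /n/, /ʔ/ (no codas are permitted; onsets are limited to one consonant).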